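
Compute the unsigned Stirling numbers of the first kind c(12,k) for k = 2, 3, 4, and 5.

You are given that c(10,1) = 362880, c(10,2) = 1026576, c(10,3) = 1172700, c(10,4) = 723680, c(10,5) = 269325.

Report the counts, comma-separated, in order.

i=11: T(11,1)=0+10·362880=3628800 | T(11,2)=362880+10·1026576=10628640 | T(11,3)=1026576+10·1172700=12753576 | T(11,4)=1172700+10·723680=8409500 | T(11,5)=723680+10·269325=3416930
i=12: T(12,2)=3628800+11·10628640=120543840 | T(12,3)=10628640+11·12753576=150917976 | T(12,4)=12753576+11·8409500=105258076 | T(12,5)=8409500+11·3416930=45995730
Read c(12,2) = 120543840, c(12,3) = 150917976, c(12,4) = 105258076, c(12,5) = 45995730.

120543840, 150917976, 105258076, 45995730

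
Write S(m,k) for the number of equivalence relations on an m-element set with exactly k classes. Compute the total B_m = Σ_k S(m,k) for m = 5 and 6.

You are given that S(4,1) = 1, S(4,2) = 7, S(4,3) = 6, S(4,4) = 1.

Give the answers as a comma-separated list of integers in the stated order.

r5: T_5,1=1×1+0=1; T_5,2=2×7+1=15; T_5,3=3×6+7=25; T_5,4=4×1+6=10; T_5,5=5×0+1=1
r6: T_6,1=1×1+0=1; T_6,2=2×15+1=31; T_6,3=3×25+15=90; T_6,4=4×10+25=65; T_6,5=5×1+10=15; T_6,6=6×0+1=1
B_5 = ΣS(5,k) = 1+15+25+10+1 = 52
B_6 = ΣS(6,k) = 1+31+90+65+15+1 = 203

52, 203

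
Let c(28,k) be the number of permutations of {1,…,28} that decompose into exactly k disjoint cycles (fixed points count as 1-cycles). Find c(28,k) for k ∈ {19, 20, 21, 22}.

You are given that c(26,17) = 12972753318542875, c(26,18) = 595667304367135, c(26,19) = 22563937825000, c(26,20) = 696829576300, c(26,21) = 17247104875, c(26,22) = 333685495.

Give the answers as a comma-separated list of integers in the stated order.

i=27: T(27,18)=12972753318542875+26·595667304367135=28460103232088385 | T(27,19)=595667304367135+26·22563937825000=1182329687817135 | T(27,20)=22563937825000+26·696829576300=40681506808800 | T(27,21)=696829576300+26·17247104875=1145254303050 | T(27,22)=17247104875+26·333685495=25922927745
i=28: T(28,19)=28460103232088385+27·1182329687817135=60383004803151030 | T(28,20)=1182329687817135+27·40681506808800=2280730371654735 | T(28,21)=40681506808800+27·1145254303050=71603372991150 | T(28,22)=1145254303050+27·25922927745=1845173352165
Read c(28,19) = 60383004803151030, c(28,20) = 2280730371654735, c(28,21) = 71603372991150, c(28,22) = 1845173352165.

60383004803151030, 2280730371654735, 71603372991150, 1845173352165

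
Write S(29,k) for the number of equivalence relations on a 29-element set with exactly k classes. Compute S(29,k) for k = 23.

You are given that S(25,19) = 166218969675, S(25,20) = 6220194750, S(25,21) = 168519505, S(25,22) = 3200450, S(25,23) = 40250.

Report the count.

1347860993700

r26: T_26,20=20×6220194750+166218969675=290622864675; T_26,21=21×168519505+6220194750=9759104355; T_26,22=22×3200450+168519505=238929405; T_26,23=23×40250+3200450=4126200
r27: T_27,21=21×9759104355+290622864675=495564056130; T_27,22=22×238929405+9759104355=15015551265; T_27,23=23×4126200+238929405=333832005
r28: T_28,22=22×15015551265+495564056130=825906183960; T_28,23=23×333832005+15015551265=22693687380
r29: T_29,23=23×22693687380+825906183960=1347860993700
Read S(29,23) = 1347860993700.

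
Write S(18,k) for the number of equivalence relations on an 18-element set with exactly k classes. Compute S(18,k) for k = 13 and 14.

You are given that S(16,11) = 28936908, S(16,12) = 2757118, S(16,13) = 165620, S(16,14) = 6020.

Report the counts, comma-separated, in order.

row 17: T[17][12]=12·2757118+28936908=62022324  T[17][13]=13·165620+2757118=4910178  T[17][14]=14·6020+165620=249900
row 18: T[18][13]=13·4910178+62022324=125854638  T[18][14]=14·249900+4910178=8408778
Read S(18,13) = 125854638, S(18,14) = 8408778.

125854638, 8408778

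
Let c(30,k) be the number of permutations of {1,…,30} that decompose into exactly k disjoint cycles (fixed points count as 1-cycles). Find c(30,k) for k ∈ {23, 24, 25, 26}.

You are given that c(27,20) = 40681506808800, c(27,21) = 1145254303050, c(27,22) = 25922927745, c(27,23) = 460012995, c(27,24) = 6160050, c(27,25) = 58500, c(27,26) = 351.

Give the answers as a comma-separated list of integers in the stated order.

r28: T_28,21=27×1145254303050+40681506808800=71603372991150; T_28,22=27×25922927745+1145254303050=1845173352165; T_28,23=27×460012995+25922927745=38343278610; T_28,24=27×6160050+460012995=626334345; T_28,25=27×58500+6160050=7739550; T_28,26=27×351+58500=67977
r29: T_29,22=28×1845173352165+71603372991150=123268226851770; T_29,23=28×38343278610+1845173352165=2918785153245; T_29,24=28×626334345+38343278610=55880640270; T_29,25=28×7739550+626334345=843041745; T_29,26=28×67977+7739550=9642906
r30: T_30,23=29×2918785153245+123268226851770=207912996295875; T_30,24=29×55880640270+2918785153245=4539323721075; T_30,25=29×843041745+55880640270=80328850875; T_30,26=29×9642906+843041745=1122686019
Read c(30,23) = 207912996295875, c(30,24) = 4539323721075, c(30,25) = 80328850875, c(30,26) = 1122686019.

207912996295875, 4539323721075, 80328850875, 1122686019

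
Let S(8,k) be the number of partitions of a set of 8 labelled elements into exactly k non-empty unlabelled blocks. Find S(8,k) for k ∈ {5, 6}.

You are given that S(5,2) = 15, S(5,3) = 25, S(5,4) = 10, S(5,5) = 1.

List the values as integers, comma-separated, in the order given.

1050, 266

[6] T[6,3]:3*25+15=90 · T[6,4]:4*10+25=65 · T[6,5]:5*1+10=15 · T[6,6]:6*0+1=1
[7] T[7,4]:4*65+90=350 · T[7,5]:5*15+65=140 · T[7,6]:6*1+15=21
[8] T[8,5]:5*140+350=1050 · T[8,6]:6*21+140=266
Read S(8,5) = 1050, S(8,6) = 266.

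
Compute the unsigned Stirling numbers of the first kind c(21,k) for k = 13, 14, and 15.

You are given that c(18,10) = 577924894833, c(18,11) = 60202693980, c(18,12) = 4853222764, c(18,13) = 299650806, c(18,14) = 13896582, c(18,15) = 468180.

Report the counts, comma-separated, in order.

r19: T_19,11=18×60202693980+577924894833=1661573386473; T_19,12=18×4853222764+60202693980=147560703732; T_19,13=18×299650806+4853222764=10246937272; T_19,14=18×13896582+299650806=549789282; T_19,15=18×468180+13896582=22323822
r20: T_20,12=19×147560703732+1661573386473=4465226757381; T_20,13=19×10246937272+147560703732=342252511900; T_20,14=19×549789282+10246937272=20692933630; T_20,15=19×22323822+549789282=973941900
r21: T_21,13=20×342252511900+4465226757381=11310276995381; T_21,14=20×20692933630+342252511900=756111184500; T_21,15=20×973941900+20692933630=40171771630
Read c(21,13) = 11310276995381, c(21,14) = 756111184500, c(21,15) = 40171771630.

11310276995381, 756111184500, 40171771630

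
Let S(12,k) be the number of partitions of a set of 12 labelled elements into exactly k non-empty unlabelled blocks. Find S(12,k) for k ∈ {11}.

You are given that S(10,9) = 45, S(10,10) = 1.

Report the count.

@11  (11,10):1·10+45→55, (11,11):0·11+1→1
@12  (12,11):1·11+55→66
Read S(12,11) = 66.

66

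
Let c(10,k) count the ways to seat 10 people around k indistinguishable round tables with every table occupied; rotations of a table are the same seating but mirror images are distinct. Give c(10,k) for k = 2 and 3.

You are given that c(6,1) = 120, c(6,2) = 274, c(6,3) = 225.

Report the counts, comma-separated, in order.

1026576, 1172700

[7] T[7,1]:6*120+0=720 · T[7,2]:6*274+120=1764 · T[7,3]:6*225+274=1624
[8] T[8,1]:7*720+0=5040 · T[8,2]:7*1764+720=13068 · T[8,3]:7*1624+1764=13132
[9] T[9,1]:8*5040+0=40320 · T[9,2]:8*13068+5040=109584 · T[9,3]:8*13132+13068=118124
[10] T[10,2]:9*109584+40320=1026576 · T[10,3]:9*118124+109584=1172700
Read c(10,2) = 1026576, c(10,3) = 1172700.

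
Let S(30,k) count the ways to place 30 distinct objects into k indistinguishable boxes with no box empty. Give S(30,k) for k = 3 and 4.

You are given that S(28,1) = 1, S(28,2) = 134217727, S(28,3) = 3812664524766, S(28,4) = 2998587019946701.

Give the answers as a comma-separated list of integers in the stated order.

[29] T[29,2]:2*134217727+1=268435455 · T[29,3]:3*3812664524766+134217727=11438127792025 · T[29,4]:4*2998587019946701+3812664524766=11998160744311570
[30] T[30,3]:3*11438127792025+268435455=34314651811530 · T[30,4]:4*11998160744311570+11438127792025=48004081105038305
Read S(30,3) = 34314651811530, S(30,4) = 48004081105038305.

34314651811530, 48004081105038305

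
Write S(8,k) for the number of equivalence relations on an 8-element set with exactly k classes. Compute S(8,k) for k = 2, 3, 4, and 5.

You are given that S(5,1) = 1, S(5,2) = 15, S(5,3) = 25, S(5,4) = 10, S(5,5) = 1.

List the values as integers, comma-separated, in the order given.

127, 966, 1701, 1050

i=6: T(6,1)=0+1·1=1 | T(6,2)=1+2·15=31 | T(6,3)=15+3·25=90 | T(6,4)=25+4·10=65 | T(6,5)=10+5·1=15
i=7: T(7,1)=0+1·1=1 | T(7,2)=1+2·31=63 | T(7,3)=31+3·90=301 | T(7,4)=90+4·65=350 | T(7,5)=65+5·15=140
i=8: T(8,2)=1+2·63=127 | T(8,3)=63+3·301=966 | T(8,4)=301+4·350=1701 | T(8,5)=350+5·140=1050
Read S(8,2) = 127, S(8,3) = 966, S(8,4) = 1701, S(8,5) = 1050.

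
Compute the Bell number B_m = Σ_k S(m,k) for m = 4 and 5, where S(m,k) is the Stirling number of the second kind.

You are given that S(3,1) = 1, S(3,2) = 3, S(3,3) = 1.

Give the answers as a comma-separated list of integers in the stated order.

[4] T[4,1]:1*1+0=1 · T[4,2]:2*3+1=7 · T[4,3]:3*1+3=6 · T[4,4]:4*0+1=1
[5] T[5,1]:1*1+0=1 · T[5,2]:2*7+1=15 · T[5,3]:3*6+7=25 · T[5,4]:4*1+6=10 · T[5,5]:5*0+1=1
B_4 = ΣS(4,k) = 1+7+6+1 = 15
B_5 = ΣS(5,k) = 1+15+25+10+1 = 52

15, 52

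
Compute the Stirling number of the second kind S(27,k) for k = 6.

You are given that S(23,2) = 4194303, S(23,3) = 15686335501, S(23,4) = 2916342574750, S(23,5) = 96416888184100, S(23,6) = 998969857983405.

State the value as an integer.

1359801318005044551

r24: T_24,3=3×15686335501+4194303=47063200806; T_24,4=4×2916342574750+15686335501=11681056634501; T_24,5=5×96416888184100+2916342574750=485000783495250; T_24,6=6×998969857983405+96416888184100=6090236036084530
r25: T_25,4=4×11681056634501+47063200806=46771289738810; T_25,5=5×485000783495250+11681056634501=2436684974110751; T_25,6=6×6090236036084530+485000783495250=37026417000002430
r26: T_26,5=5×2436684974110751+46771289738810=12230196160292565; T_26,6=6×37026417000002430+2436684974110751=224595186974125331
r27: T_27,6=6×224595186974125331+12230196160292565=1359801318005044551
Read S(27,6) = 1359801318005044551.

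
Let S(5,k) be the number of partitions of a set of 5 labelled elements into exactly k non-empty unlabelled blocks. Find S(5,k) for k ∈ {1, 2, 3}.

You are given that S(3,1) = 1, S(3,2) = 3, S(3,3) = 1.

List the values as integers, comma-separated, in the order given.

[4] T[4,1]:1*1+0=1 · T[4,2]:2*3+1=7 · T[4,3]:3*1+3=6
[5] T[5,1]:1*1+0=1 · T[5,2]:2*7+1=15 · T[5,3]:3*6+7=25
Read S(5,1) = 1, S(5,2) = 15, S(5,3) = 25.

1, 15, 25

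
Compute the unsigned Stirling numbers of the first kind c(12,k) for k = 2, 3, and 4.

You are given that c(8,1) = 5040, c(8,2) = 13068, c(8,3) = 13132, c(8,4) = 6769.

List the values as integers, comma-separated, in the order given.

r9: T_9,1=8×5040+0=40320; T_9,2=8×13068+5040=109584; T_9,3=8×13132+13068=118124; T_9,4=8×6769+13132=67284
r10: T_10,1=9×40320+0=362880; T_10,2=9×109584+40320=1026576; T_10,3=9×118124+109584=1172700; T_10,4=9×67284+118124=723680
r11: T_11,1=10×362880+0=3628800; T_11,2=10×1026576+362880=10628640; T_11,3=10×1172700+1026576=12753576; T_11,4=10×723680+1172700=8409500
r12: T_12,2=11×10628640+3628800=120543840; T_12,3=11×12753576+10628640=150917976; T_12,4=11×8409500+12753576=105258076
Read c(12,2) = 120543840, c(12,3) = 150917976, c(12,4) = 105258076.

120543840, 150917976, 105258076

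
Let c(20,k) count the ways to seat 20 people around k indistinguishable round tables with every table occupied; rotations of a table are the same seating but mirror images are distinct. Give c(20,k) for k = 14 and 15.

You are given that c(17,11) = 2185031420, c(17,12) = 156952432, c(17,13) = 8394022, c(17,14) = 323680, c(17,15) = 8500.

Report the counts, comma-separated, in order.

20692933630, 973941900

i=18: T(18,12)=2185031420+17·156952432=4853222764 | T(18,13)=156952432+17·8394022=299650806 | T(18,14)=8394022+17·323680=13896582 | T(18,15)=323680+17·8500=468180
i=19: T(19,13)=4853222764+18·299650806=10246937272 | T(19,14)=299650806+18·13896582=549789282 | T(19,15)=13896582+18·468180=22323822
i=20: T(20,14)=10246937272+19·549789282=20692933630 | T(20,15)=549789282+19·22323822=973941900
Read c(20,14) = 20692933630, c(20,15) = 973941900.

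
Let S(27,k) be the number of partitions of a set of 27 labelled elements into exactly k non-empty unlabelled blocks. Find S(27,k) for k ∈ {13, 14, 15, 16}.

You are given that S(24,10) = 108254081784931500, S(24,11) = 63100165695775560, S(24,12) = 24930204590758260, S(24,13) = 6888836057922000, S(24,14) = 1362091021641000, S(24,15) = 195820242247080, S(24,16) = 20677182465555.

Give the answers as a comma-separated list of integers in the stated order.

29206898819153109600, 8541149231801585700, 1834634071262848260, 294063066070824960

row 25: T[25][11]=11·63100165695775560+108254081784931500=802355904438462660  T[25][12]=12·24930204590758260+63100165695775560=362262620784874680  T[25][13]=13·6888836057922000+24930204590758260=114485073343744260  T[25][14]=14·1362091021641000+6888836057922000=25958110360896000  T[25][15]=15·195820242247080+1362091021641000=4299394655347200  T[25][16]=16·20677182465555+195820242247080=526655161695960
row 26: T[26][12]=12·362262620784874680+802355904438462660=5149507353856958820  T[26][13]=13·114485073343744260+362262620784874680=1850568574253550060  T[26][14]=14·25958110360896000+114485073343744260=477898618396288260  T[26][15]=15·4299394655347200+25958110360896000=90449030191104000  T[26][16]=16·526655161695960+4299394655347200=12725877242482560
row 27: T[27][13]=13·1850568574253550060+5149507353856958820=29206898819153109600  T[27][14]=14·477898618396288260+1850568574253550060=8541149231801585700  T[27][15]=15·90449030191104000+477898618396288260=1834634071262848260  T[27][16]=16·12725877242482560+90449030191104000=294063066070824960
Read S(27,13) = 29206898819153109600, S(27,14) = 8541149231801585700, S(27,15) = 1834634071262848260, S(27,16) = 294063066070824960.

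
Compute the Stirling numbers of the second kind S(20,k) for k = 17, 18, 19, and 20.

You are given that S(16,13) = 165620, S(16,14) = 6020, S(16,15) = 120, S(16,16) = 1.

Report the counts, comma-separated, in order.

741285, 15675, 190, 1

r17: T_17,14=14×6020+165620=249900; T_17,15=15×120+6020=7820; T_17,16=16×1+120=136; T_17,17=17×0+1=1
r18: T_18,15=15×7820+249900=367200; T_18,16=16×136+7820=9996; T_18,17=17×1+136=153; T_18,18=18×0+1=1
r19: T_19,16=16×9996+367200=527136; T_19,17=17×153+9996=12597; T_19,18=18×1+153=171; T_19,19=19×0+1=1
r20: T_20,17=17×12597+527136=741285; T_20,18=18×171+12597=15675; T_20,19=19×1+171=190; T_20,20=20×0+1=1
Read S(20,17) = 741285, S(20,18) = 15675, S(20,19) = 190, S(20,20) = 1.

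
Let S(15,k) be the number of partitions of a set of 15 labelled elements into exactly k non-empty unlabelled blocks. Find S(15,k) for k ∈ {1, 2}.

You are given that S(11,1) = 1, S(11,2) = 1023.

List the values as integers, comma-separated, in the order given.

i=12: T(12,1)=0+1·1=1 | T(12,2)=1+2·1023=2047
i=13: T(13,1)=0+1·1=1 | T(13,2)=1+2·2047=4095
i=14: T(14,1)=0+1·1=1 | T(14,2)=1+2·4095=8191
i=15: T(15,1)=0+1·1=1 | T(15,2)=1+2·8191=16383
Read S(15,1) = 1, S(15,2) = 16383.

1, 16383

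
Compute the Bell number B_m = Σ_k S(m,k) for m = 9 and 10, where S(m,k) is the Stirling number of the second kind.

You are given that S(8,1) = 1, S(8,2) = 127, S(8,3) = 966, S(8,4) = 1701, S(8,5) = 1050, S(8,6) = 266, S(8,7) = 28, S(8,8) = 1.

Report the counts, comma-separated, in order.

@9  (9,1):1·1+0→1, (9,2):127·2+1→255, (9,3):966·3+127→3025, (9,4):1701·4+966→7770, (9,5):1050·5+1701→6951, (9,6):266·6+1050→2646, (9,7):28·7+266→462, (9,8):1·8+28→36, (9,9):0·9+1→1
@10  (10,1):1·1+0→1, (10,2):255·2+1→511, (10,3):3025·3+255→9330, (10,4):7770·4+3025→34105, (10,5):6951·5+7770→42525, (10,6):2646·6+6951→22827, (10,7):462·7+2646→5880, (10,8):36·8+462→750, (10,9):1·9+36→45, (10,10):0·10+1→1
B_9 = ΣS(9,k) = 1+255+3025+7770+6951+2646+462+36+1 = 21147
B_10 = ΣS(10,k) = 1+511+9330+34105+42525+22827+5880+750+45+1 = 115975

21147, 115975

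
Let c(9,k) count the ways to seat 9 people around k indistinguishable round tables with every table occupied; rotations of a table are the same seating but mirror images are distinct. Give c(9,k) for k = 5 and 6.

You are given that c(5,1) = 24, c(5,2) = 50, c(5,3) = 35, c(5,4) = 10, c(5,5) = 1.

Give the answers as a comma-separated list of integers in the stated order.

[6] T[6,2]:5*50+24=274 · T[6,3]:5*35+50=225 · T[6,4]:5*10+35=85 · T[6,5]:5*1+10=15 · T[6,6]:5*0+1=1
[7] T[7,3]:6*225+274=1624 · T[7,4]:6*85+225=735 · T[7,5]:6*15+85=175 · T[7,6]:6*1+15=21
[8] T[8,4]:7*735+1624=6769 · T[8,5]:7*175+735=1960 · T[8,6]:7*21+175=322
[9] T[9,5]:8*1960+6769=22449 · T[9,6]:8*322+1960=4536
Read c(9,5) = 22449, c(9,6) = 4536.

22449, 4536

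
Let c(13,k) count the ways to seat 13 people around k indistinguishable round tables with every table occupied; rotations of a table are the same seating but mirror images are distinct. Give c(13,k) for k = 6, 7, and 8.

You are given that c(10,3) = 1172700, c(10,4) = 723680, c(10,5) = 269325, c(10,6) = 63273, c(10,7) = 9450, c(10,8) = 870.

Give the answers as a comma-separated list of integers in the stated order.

206070150, 44990231, 6926634

@11  (11,4):723680·10+1172700→8409500, (11,5):269325·10+723680→3416930, (11,6):63273·10+269325→902055, (11,7):9450·10+63273→157773, (11,8):870·10+9450→18150
@12  (12,5):3416930·11+8409500→45995730, (12,6):902055·11+3416930→13339535, (12,7):157773·11+902055→2637558, (12,8):18150·11+157773→357423
@13  (13,6):13339535·12+45995730→206070150, (13,7):2637558·12+13339535→44990231, (13,8):357423·12+2637558→6926634
Read c(13,6) = 206070150, c(13,7) = 44990231, c(13,8) = 6926634.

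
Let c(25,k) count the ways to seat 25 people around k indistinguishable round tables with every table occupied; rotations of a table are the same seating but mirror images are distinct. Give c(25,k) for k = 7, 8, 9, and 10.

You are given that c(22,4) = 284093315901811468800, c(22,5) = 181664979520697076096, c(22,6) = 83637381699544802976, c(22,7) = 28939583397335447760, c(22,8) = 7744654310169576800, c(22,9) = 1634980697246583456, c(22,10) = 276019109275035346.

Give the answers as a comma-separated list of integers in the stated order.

@23  (23,5):181664979520697076096·22+284093315901811468800→4280722865357147142912, (23,6):83637381699544802976·22+181664979520697076096→2021687376910682741568, (23,7):28939583397335447760·22+83637381699544802976→720308216440924653696, (23,8):7744654310169576800·22+28939583397335447760→199321978221066137360, (23,9):1634980697246583456·22+7744654310169576800→43714229649594412832, (23,10):276019109275035346·22+1634980697246583456→7707401101297361068
@24  (24,6):2021687376910682741568·23+4280722865357147142912→50779532534302850198976, (24,7):720308216440924653696·23+2021687376910682741568→18588776355051949776576, (24,8):199321978221066137360·23+720308216440924653696→5304713715525445812976, (24,9):43714229649594412832·23+199321978221066137360→1204749260161737632496, (24,10):7707401101297361068·23+43714229649594412832→220984454979433717396
@25  (25,7):18588776355051949776576·24+50779532534302850198976→496910165055549644836800, (25,8):5304713715525445812976·24+18588776355051949776576→145901905527662649288000, (25,9):1204749260161737632496·24+5304713715525445812976→34218695959407148992880, (25,10):220984454979433717396·24+1204749260161737632496→6508376179668146850000
Read c(25,7) = 496910165055549644836800, c(25,8) = 145901905527662649288000, c(25,9) = 34218695959407148992880, c(25,10) = 6508376179668146850000.

496910165055549644836800, 145901905527662649288000, 34218695959407148992880, 6508376179668146850000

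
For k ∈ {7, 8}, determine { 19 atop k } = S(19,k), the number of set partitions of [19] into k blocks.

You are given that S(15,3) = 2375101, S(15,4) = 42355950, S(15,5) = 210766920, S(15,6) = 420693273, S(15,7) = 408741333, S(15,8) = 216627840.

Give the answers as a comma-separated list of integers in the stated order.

r16: T_16,4=4×42355950+2375101=171798901; T_16,5=5×210766920+42355950=1096190550; T_16,6=6×420693273+210766920=2734926558; T_16,7=7×408741333+420693273=3281882604; T_16,8=8×216627840+408741333=2141764053
r17: T_17,5=5×1096190550+171798901=5652751651; T_17,6=6×2734926558+1096190550=17505749898; T_17,7=7×3281882604+2734926558=25708104786; T_17,8=8×2141764053+3281882604=20415995028
r18: T_18,6=6×17505749898+5652751651=110687251039; T_18,7=7×25708104786+17505749898=197462483400; T_18,8=8×20415995028+25708104786=189036065010
r19: T_19,7=7×197462483400+110687251039=1492924634839; T_19,8=8×189036065010+197462483400=1709751003480
Read S(19,7) = 1492924634839, S(19,8) = 1709751003480.

1492924634839, 1709751003480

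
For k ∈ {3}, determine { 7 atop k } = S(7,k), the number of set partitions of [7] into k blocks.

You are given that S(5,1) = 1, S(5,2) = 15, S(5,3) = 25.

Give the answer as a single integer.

r6: T_6,2=2×15+1=31; T_6,3=3×25+15=90
r7: T_7,3=3×90+31=301
Read S(7,3) = 301.

301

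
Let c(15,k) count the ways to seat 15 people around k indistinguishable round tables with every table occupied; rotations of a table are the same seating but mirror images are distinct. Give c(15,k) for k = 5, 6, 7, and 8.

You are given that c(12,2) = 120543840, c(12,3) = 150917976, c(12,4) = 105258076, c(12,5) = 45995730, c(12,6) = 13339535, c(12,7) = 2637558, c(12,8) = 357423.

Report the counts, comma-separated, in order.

@13  (13,3):150917976·12+120543840→1931559552, (13,4):105258076·12+150917976→1414014888, (13,5):45995730·12+105258076→657206836, (13,6):13339535·12+45995730→206070150, (13,7):2637558·12+13339535→44990231, (13,8):357423·12+2637558→6926634
@14  (14,4):1414014888·13+1931559552→20313753096, (14,5):657206836·13+1414014888→9957703756, (14,6):206070150·13+657206836→3336118786, (14,7):44990231·13+206070150→790943153, (14,8):6926634·13+44990231→135036473
@15  (15,5):9957703756·14+20313753096→159721605680, (15,6):3336118786·14+9957703756→56663366760, (15,7):790943153·14+3336118786→14409322928, (15,8):135036473·14+790943153→2681453775
Read c(15,5) = 159721605680, c(15,6) = 56663366760, c(15,7) = 14409322928, c(15,8) = 2681453775.

159721605680, 56663366760, 14409322928, 2681453775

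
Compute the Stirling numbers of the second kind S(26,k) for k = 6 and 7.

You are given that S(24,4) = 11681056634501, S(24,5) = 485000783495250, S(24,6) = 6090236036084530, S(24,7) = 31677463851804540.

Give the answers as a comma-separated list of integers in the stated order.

224595186974125331, 1631853797991016600

i=25: T(25,5)=11681056634501+5·485000783495250=2436684974110751 | T(25,6)=485000783495250+6·6090236036084530=37026417000002430 | T(25,7)=6090236036084530+7·31677463851804540=227832482998716310
i=26: T(26,6)=2436684974110751+6·37026417000002430=224595186974125331 | T(26,7)=37026417000002430+7·227832482998716310=1631853797991016600
Read S(26,6) = 224595186974125331, S(26,7) = 1631853797991016600.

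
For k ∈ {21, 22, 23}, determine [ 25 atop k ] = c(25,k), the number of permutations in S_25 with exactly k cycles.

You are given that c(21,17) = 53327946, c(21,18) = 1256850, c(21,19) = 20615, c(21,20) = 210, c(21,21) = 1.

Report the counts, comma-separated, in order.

238810495, 3795000, 42550

[22] T[22,18]:21*1256850+53327946=79721796 · T[22,19]:21*20615+1256850=1689765 · T[22,20]:21*210+20615=25025 · T[22,21]:21*1+210=231 · T[22,22]:21*0+1=1
[23] T[23,19]:22*1689765+79721796=116896626 · T[23,20]:22*25025+1689765=2240315 · T[23,21]:22*231+25025=30107 · T[23,22]:22*1+231=253 · T[23,23]:22*0+1=1
[24] T[24,20]:23*2240315+116896626=168423871 · T[24,21]:23*30107+2240315=2932776 · T[24,22]:23*253+30107=35926 · T[24,23]:23*1+253=276
[25] T[25,21]:24*2932776+168423871=238810495 · T[25,22]:24*35926+2932776=3795000 · T[25,23]:24*276+35926=42550
Read c(25,21) = 238810495, c(25,22) = 3795000, c(25,23) = 42550.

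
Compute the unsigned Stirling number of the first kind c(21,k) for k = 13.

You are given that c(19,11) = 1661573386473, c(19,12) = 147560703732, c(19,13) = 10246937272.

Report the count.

r20: T_20,12=19×147560703732+1661573386473=4465226757381; T_20,13=19×10246937272+147560703732=342252511900
r21: T_21,13=20×342252511900+4465226757381=11310276995381
Read c(21,13) = 11310276995381.

11310276995381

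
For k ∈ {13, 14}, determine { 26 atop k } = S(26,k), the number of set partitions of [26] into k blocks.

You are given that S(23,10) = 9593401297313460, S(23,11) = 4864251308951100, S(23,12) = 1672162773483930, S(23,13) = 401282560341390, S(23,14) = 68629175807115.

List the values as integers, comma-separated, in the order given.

1850568574253550060, 477898618396288260

@24  (24,11):4864251308951100·11+9593401297313460→63100165695775560, (24,12):1672162773483930·12+4864251308951100→24930204590758260, (24,13):401282560341390·13+1672162773483930→6888836057922000, (24,14):68629175807115·14+401282560341390→1362091021641000
@25  (25,12):24930204590758260·12+63100165695775560→362262620784874680, (25,13):6888836057922000·13+24930204590758260→114485073343744260, (25,14):1362091021641000·14+6888836057922000→25958110360896000
@26  (26,13):114485073343744260·13+362262620784874680→1850568574253550060, (26,14):25958110360896000·14+114485073343744260→477898618396288260
Read S(26,13) = 1850568574253550060, S(26,14) = 477898618396288260.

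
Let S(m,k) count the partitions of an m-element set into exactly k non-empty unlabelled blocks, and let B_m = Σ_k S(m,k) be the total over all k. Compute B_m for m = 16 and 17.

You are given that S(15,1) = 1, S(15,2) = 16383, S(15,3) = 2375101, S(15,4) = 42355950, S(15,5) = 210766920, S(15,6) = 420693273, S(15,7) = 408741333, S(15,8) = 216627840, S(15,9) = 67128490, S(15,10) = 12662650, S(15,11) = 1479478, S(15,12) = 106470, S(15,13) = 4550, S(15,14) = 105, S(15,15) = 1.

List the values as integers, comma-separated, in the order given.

@16  (16,1):1·1+0→1, (16,2):16383·2+1→32767, (16,3):2375101·3+16383→7141686, (16,4):42355950·4+2375101→171798901, (16,5):210766920·5+42355950→1096190550, (16,6):420693273·6+210766920→2734926558, (16,7):408741333·7+420693273→3281882604, (16,8):216627840·8+408741333→2141764053, (16,9):67128490·9+216627840→820784250, (16,10):12662650·10+67128490→193754990, (16,11):1479478·11+12662650→28936908, (16,12):106470·12+1479478→2757118, (16,13):4550·13+106470→165620, (16,14):105·14+4550→6020, (16,15):1·15+105→120, (16,16):0·16+1→1
@17  (17,1):1·1+0→1, (17,2):32767·2+1→65535, (17,3):7141686·3+32767→21457825, (17,4):171798901·4+7141686→694337290, (17,5):1096190550·5+171798901→5652751651, (17,6):2734926558·6+1096190550→17505749898, (17,7):3281882604·7+2734926558→25708104786, (17,8):2141764053·8+3281882604→20415995028, (17,9):820784250·9+2141764053→9528822303, (17,10):193754990·10+820784250→2758334150, (17,11):28936908·11+193754990→512060978, (17,12):2757118·12+28936908→62022324, (17,13):165620·13+2757118→4910178, (17,14):6020·14+165620→249900, (17,15):120·15+6020→7820, (17,16):1·16+120→136, (17,17):0·17+1→1
B_16 = ΣS(16,k) = 1+32767+7141686+171798901+1096190550+2734926558+3281882604+2141764053+820784250+193754990+28936908+2757118+165620+6020+120+1 = 10480142147
B_17 = ΣS(17,k) = 1+65535+21457825+694337290+5652751651+17505749898+25708104786+20415995028+9528822303+2758334150+512060978+62022324+4910178+249900+7820+136+1 = 82864869804

10480142147, 82864869804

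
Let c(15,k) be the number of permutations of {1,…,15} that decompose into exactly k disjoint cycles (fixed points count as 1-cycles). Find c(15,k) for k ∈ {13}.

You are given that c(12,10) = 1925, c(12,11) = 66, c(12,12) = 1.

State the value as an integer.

r13: T_13,11=12×66+1925=2717; T_13,12=12×1+66=78; T_13,13=12×0+1=1
r14: T_14,12=13×78+2717=3731; T_14,13=13×1+78=91
r15: T_15,13=14×91+3731=5005
Read c(15,13) = 5005.

5005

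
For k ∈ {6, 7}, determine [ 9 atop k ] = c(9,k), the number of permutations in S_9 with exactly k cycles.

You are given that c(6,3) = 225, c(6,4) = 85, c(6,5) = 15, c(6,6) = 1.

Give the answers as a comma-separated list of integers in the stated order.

row 7: T[7][4]=6·85+225=735  T[7][5]=6·15+85=175  T[7][6]=6·1+15=21  T[7][7]=6·0+1=1
row 8: T[8][5]=7·175+735=1960  T[8][6]=7·21+175=322  T[8][7]=7·1+21=28
row 9: T[9][6]=8·322+1960=4536  T[9][7]=8·28+322=546
Read c(9,6) = 4536, c(9,7) = 546.

4536, 546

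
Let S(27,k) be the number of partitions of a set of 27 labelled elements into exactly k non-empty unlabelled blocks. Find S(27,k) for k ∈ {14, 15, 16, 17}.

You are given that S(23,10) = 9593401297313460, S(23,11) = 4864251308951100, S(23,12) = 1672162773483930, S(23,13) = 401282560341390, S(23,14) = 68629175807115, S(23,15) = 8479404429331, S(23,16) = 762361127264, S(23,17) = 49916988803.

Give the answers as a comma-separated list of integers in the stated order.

8541149231801585700, 1834634071262848260, 294063066070824960, 35569317763922670

r24: T_24,11=11×4864251308951100+9593401297313460=63100165695775560; T_24,12=12×1672162773483930+4864251308951100=24930204590758260; T_24,13=13×401282560341390+1672162773483930=6888836057922000; T_24,14=14×68629175807115+401282560341390=1362091021641000; T_24,15=15×8479404429331+68629175807115=195820242247080; T_24,16=16×762361127264+8479404429331=20677182465555; T_24,17=17×49916988803+762361127264=1610949936915
r25: T_25,12=12×24930204590758260+63100165695775560=362262620784874680; T_25,13=13×6888836057922000+24930204590758260=114485073343744260; T_25,14=14×1362091021641000+6888836057922000=25958110360896000; T_25,15=15×195820242247080+1362091021641000=4299394655347200; T_25,16=16×20677182465555+195820242247080=526655161695960; T_25,17=17×1610949936915+20677182465555=48063331393110
r26: T_26,13=13×114485073343744260+362262620784874680=1850568574253550060; T_26,14=14×25958110360896000+114485073343744260=477898618396288260; T_26,15=15×4299394655347200+25958110360896000=90449030191104000; T_26,16=16×526655161695960+4299394655347200=12725877242482560; T_26,17=17×48063331393110+526655161695960=1343731795378830
r27: T_27,14=14×477898618396288260+1850568574253550060=8541149231801585700; T_27,15=15×90449030191104000+477898618396288260=1834634071262848260; T_27,16=16×12725877242482560+90449030191104000=294063066070824960; T_27,17=17×1343731795378830+12725877242482560=35569317763922670
Read S(27,14) = 8541149231801585700, S(27,15) = 1834634071262848260, S(27,16) = 294063066070824960, S(27,17) = 35569317763922670.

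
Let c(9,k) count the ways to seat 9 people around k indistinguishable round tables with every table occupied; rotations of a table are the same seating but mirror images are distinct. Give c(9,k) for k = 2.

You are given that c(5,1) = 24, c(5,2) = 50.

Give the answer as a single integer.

109584

r6: T_6,1=5×24+0=120; T_6,2=5×50+24=274
r7: T_7,1=6×120+0=720; T_7,2=6×274+120=1764
r8: T_8,1=7×720+0=5040; T_8,2=7×1764+720=13068
r9: T_9,2=8×13068+5040=109584
Read c(9,2) = 109584.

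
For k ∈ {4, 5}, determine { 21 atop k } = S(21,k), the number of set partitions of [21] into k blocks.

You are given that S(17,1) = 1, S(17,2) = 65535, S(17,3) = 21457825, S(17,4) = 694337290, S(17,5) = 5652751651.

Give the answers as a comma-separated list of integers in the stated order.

181509070050, 3791262568401

i=18: T(18,1)=0+1·1=1 | T(18,2)=1+2·65535=131071 | T(18,3)=65535+3·21457825=64439010 | T(18,4)=21457825+4·694337290=2798806985 | T(18,5)=694337290+5·5652751651=28958095545
i=19: T(19,2)=1+2·131071=262143 | T(19,3)=131071+3·64439010=193448101 | T(19,4)=64439010+4·2798806985=11259666950 | T(19,5)=2798806985+5·28958095545=147589284710
i=20: T(20,3)=262143+3·193448101=580606446 | T(20,4)=193448101+4·11259666950=45232115901 | T(20,5)=11259666950+5·147589284710=749206090500
i=21: T(21,4)=580606446+4·45232115901=181509070050 | T(21,5)=45232115901+5·749206090500=3791262568401
Read S(21,4) = 181509070050, S(21,5) = 3791262568401.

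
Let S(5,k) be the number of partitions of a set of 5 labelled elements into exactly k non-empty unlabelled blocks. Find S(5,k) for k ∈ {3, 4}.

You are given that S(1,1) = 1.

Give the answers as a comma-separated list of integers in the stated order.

25, 10

[2] T[2,1]:1*1+0=1 · T[2,2]:2*0+1=1
[3] T[3,1]:1*1+0=1 · T[3,2]:2*1+1=3 · T[3,3]:3*0+1=1
[4] T[4,2]:2*3+1=7 · T[4,3]:3*1+3=6 · T[4,4]:4*0+1=1
[5] T[5,3]:3*6+7=25 · T[5,4]:4*1+6=10
Read S(5,3) = 25, S(5,4) = 10.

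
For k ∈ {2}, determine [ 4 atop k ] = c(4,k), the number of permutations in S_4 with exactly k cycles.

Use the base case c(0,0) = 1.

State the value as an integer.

r1: T_1,1=0×0+1=1
r2: T_2,1=1×1+0=1; T_2,2=1×0+1=1
r3: T_3,1=2×1+0=2; T_3,2=2×1+1=3
r4: T_4,2=3×3+2=11
Read c(4,2) = 11.

11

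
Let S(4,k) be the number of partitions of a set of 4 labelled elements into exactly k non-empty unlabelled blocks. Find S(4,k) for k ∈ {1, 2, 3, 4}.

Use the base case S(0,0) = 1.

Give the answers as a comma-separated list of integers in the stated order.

row 1: T[1][1]=1·0+1=1
row 2: T[2][1]=1·1+0=1  T[2][2]=2·0+1=1
row 3: T[3][1]=1·1+0=1  T[3][2]=2·1+1=3  T[3][3]=3·0+1=1
row 4: T[4][1]=1·1+0=1  T[4][2]=2·3+1=7  T[4][3]=3·1+3=6  T[4][4]=4·0+1=1
Read S(4,1) = 1, S(4,2) = 7, S(4,3) = 6, S(4,4) = 1.

1, 7, 6, 1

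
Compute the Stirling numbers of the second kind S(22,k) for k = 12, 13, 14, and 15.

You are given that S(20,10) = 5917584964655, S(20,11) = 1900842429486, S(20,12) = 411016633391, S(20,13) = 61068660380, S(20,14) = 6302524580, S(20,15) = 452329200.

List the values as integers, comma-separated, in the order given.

i=21: T(21,11)=5917584964655+11·1900842429486=26826851689001 | T(21,12)=1900842429486+12·411016633391=6833042030178 | T(21,13)=411016633391+13·61068660380=1204909218331 | T(21,14)=61068660380+14·6302524580=149304004500 | T(21,15)=6302524580+15·452329200=13087462580
i=22: T(22,12)=26826851689001+12·6833042030178=108823356051137 | T(22,13)=6833042030178+13·1204909218331=22496861868481 | T(22,14)=1204909218331+14·149304004500=3295165281331 | T(22,15)=149304004500+15·13087462580=345615943200
Read S(22,12) = 108823356051137, S(22,13) = 22496861868481, S(22,14) = 3295165281331, S(22,15) = 345615943200.

108823356051137, 22496861868481, 3295165281331, 345615943200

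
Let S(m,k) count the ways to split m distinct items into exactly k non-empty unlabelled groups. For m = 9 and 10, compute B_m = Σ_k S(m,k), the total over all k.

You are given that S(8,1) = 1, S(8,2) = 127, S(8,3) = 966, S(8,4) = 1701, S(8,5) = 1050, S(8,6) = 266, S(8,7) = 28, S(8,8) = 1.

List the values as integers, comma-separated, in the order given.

i=9: T(9,1)=0+1·1=1 | T(9,2)=1+2·127=255 | T(9,3)=127+3·966=3025 | T(9,4)=966+4·1701=7770 | T(9,5)=1701+5·1050=6951 | T(9,6)=1050+6·266=2646 | T(9,7)=266+7·28=462 | T(9,8)=28+8·1=36 | T(9,9)=1+9·0=1
i=10: T(10,1)=0+1·1=1 | T(10,2)=1+2·255=511 | T(10,3)=255+3·3025=9330 | T(10,4)=3025+4·7770=34105 | T(10,5)=7770+5·6951=42525 | T(10,6)=6951+6·2646=22827 | T(10,7)=2646+7·462=5880 | T(10,8)=462+8·36=750 | T(10,9)=36+9·1=45 | T(10,10)=1+10·0=1
B_9 = ΣS(9,k) = 1+255+3025+7770+6951+2646+462+36+1 = 21147
B_10 = ΣS(10,k) = 1+511+9330+34105+42525+22827+5880+750+45+1 = 115975

21147, 115975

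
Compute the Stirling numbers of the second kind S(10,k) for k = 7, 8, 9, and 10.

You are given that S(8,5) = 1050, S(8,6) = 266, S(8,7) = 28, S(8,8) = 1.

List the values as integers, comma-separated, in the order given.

i=9: T(9,6)=1050+6·266=2646 | T(9,7)=266+7·28=462 | T(9,8)=28+8·1=36 | T(9,9)=1+9·0=1
i=10: T(10,7)=2646+7·462=5880 | T(10,8)=462+8·36=750 | T(10,9)=36+9·1=45 | T(10,10)=1+10·0=1
Read S(10,7) = 5880, S(10,8) = 750, S(10,9) = 45, S(10,10) = 1.

5880, 750, 45, 1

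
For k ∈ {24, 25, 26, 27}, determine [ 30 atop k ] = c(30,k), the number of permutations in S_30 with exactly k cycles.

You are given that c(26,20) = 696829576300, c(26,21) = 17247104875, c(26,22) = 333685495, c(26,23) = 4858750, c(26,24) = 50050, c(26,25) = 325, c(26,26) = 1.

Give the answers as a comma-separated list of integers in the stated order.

4539323721075, 80328850875, 1122686019, 11921175

@27  (27,21):17247104875·26+696829576300→1145254303050, (27,22):333685495·26+17247104875→25922927745, (27,23):4858750·26+333685495→460012995, (27,24):50050·26+4858750→6160050, (27,25):325·26+50050→58500, (27,26):1·26+325→351, (27,27):0·26+1→1
@28  (28,22):25922927745·27+1145254303050→1845173352165, (28,23):460012995·27+25922927745→38343278610, (28,24):6160050·27+460012995→626334345, (28,25):58500·27+6160050→7739550, (28,26):351·27+58500→67977, (28,27):1·27+351→378
@29  (29,23):38343278610·28+1845173352165→2918785153245, (29,24):626334345·28+38343278610→55880640270, (29,25):7739550·28+626334345→843041745, (29,26):67977·28+7739550→9642906, (29,27):378·28+67977→78561
@30  (30,24):55880640270·29+2918785153245→4539323721075, (30,25):843041745·29+55880640270→80328850875, (30,26):9642906·29+843041745→1122686019, (30,27):78561·29+9642906→11921175
Read c(30,24) = 4539323721075, c(30,25) = 80328850875, c(30,26) = 1122686019, c(30,27) = 11921175.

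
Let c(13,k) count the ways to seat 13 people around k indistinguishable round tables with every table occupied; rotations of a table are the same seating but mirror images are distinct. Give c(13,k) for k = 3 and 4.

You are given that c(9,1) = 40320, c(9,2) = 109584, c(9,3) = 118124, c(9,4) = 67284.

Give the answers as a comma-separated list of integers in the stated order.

[10] T[10,1]:9*40320+0=362880 · T[10,2]:9*109584+40320=1026576 · T[10,3]:9*118124+109584=1172700 · T[10,4]:9*67284+118124=723680
[11] T[11,1]:10*362880+0=3628800 · T[11,2]:10*1026576+362880=10628640 · T[11,3]:10*1172700+1026576=12753576 · T[11,4]:10*723680+1172700=8409500
[12] T[12,2]:11*10628640+3628800=120543840 · T[12,3]:11*12753576+10628640=150917976 · T[12,4]:11*8409500+12753576=105258076
[13] T[13,3]:12*150917976+120543840=1931559552 · T[13,4]:12*105258076+150917976=1414014888
Read c(13,3) = 1931559552, c(13,4) = 1414014888.

1931559552, 1414014888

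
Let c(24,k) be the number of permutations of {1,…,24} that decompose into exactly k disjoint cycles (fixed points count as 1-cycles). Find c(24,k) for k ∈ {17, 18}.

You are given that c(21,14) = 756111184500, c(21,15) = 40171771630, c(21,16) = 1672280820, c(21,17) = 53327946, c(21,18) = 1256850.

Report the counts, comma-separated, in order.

6400590336096, 241276443496

[22] T[22,15]:21*40171771630+756111184500=1599718388730 · T[22,16]:21*1672280820+40171771630=75289668850 · T[22,17]:21*53327946+1672280820=2792167686 · T[22,18]:21*1256850+53327946=79721796
[23] T[23,16]:22*75289668850+1599718388730=3256091103430 · T[23,17]:22*2792167686+75289668850=136717357942 · T[23,18]:22*79721796+2792167686=4546047198
[24] T[24,17]:23*136717357942+3256091103430=6400590336096 · T[24,18]:23*4546047198+136717357942=241276443496
Read c(24,17) = 6400590336096, c(24,18) = 241276443496.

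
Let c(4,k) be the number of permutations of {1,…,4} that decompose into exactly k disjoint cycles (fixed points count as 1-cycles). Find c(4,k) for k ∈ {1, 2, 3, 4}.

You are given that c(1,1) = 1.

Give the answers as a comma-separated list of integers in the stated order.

6, 11, 6, 1

i=2: T(2,1)=0+1·1=1 | T(2,2)=1+1·0=1
i=3: T(3,1)=0+2·1=2 | T(3,2)=1+2·1=3 | T(3,3)=1+2·0=1
i=4: T(4,1)=0+3·2=6 | T(4,2)=2+3·3=11 | T(4,3)=3+3·1=6 | T(4,4)=1+3·0=1
Read c(4,1) = 6, c(4,2) = 11, c(4,3) = 6, c(4,4) = 1.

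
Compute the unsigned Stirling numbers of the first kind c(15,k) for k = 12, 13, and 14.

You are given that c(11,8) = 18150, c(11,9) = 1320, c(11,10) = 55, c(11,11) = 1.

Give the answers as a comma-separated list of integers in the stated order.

143325, 5005, 105

r12: T_12,9=11×1320+18150=32670; T_12,10=11×55+1320=1925; T_12,11=11×1+55=66; T_12,12=11×0+1=1
r13: T_13,10=12×1925+32670=55770; T_13,11=12×66+1925=2717; T_13,12=12×1+66=78; T_13,13=12×0+1=1
r14: T_14,11=13×2717+55770=91091; T_14,12=13×78+2717=3731; T_14,13=13×1+78=91; T_14,14=13×0+1=1
r15: T_15,12=14×3731+91091=143325; T_15,13=14×91+3731=5005; T_15,14=14×1+91=105
Read c(15,12) = 143325, c(15,13) = 5005, c(15,14) = 105.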